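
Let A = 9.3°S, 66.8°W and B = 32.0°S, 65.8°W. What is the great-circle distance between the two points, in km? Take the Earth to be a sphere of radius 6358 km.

2521 km

cos σ = sin φ₁ sin φ₂ + cos φ₁ cos φ₂ cos Δλ
      = sin(-9.30°)sin(-32.00°) + cos(-9.30°)cos(-32.00°)cos(1.00°) = 0.9224
σ = 22.719° → d = Rσ = 6358·0.39652 = 2521 km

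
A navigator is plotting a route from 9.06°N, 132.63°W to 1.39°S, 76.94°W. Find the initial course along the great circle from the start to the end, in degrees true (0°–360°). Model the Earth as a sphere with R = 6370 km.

97.8°

N = sin Δλ·cos φ₂ = +0.8258;  D = cos φ₁ sin φ₂ − sin φ₁ cos φ₂ cos Δλ = -0.1127
initial course = atan2(N, D) = 97.77°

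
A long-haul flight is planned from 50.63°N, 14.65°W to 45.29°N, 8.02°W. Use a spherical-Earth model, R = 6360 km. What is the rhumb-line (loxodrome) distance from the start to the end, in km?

Δψ = ln[tan(π/4+φ₂/2)/tan(π/4+φ₁/2)] = -0.1394;  Δφ = -0.0932 rad,  Δλ = +0.1157 rad
q = Δφ/Δψ = 0.6688
d = R·√(Δφ² + q²Δλ²) = 6360·0.12114 = 770 km

770 km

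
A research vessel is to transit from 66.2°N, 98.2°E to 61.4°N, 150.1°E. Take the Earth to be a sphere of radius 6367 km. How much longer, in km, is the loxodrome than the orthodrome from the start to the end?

72 km

Great circle: cos σ = sin φ₁ sin φ₂ + cos φ₁ cos φ₂ cos Δλ,  σ = 0.3963 rad → d_gc = 2522.9 km
Rhumb line: Δψ = -0.1903, q = Δφ/Δψ = 0.4403, d_rh = R√(Δφ²+q²Δλ²) = 2594.8 km
Excess = 2594.8 − 2522.9 = 71.9 ≈ 72 km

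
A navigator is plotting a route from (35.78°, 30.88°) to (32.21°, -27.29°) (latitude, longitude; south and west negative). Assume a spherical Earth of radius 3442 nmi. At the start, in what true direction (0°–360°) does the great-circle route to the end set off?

283.4°

θ = atan2( sin Δλ·cos φ₂ ,  cos φ₁ sin φ₂ − sin φ₁ cos φ₂ cos Δλ )
  = atan2(-0.7189, +0.1715) = 283.42°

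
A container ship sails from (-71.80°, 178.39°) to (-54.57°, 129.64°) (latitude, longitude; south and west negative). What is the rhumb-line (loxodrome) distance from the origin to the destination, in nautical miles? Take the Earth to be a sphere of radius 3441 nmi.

Δψ = ln[tan(π/4+φ₂/2)/tan(π/4+φ₁/2)] = +0.6903;  Δφ = +0.3007 rad,  Δλ = -0.8508 rad
q = Δφ/Δψ = 0.4357
d = R·√(Δφ² + q²Δλ²) = 3441·0.47732 = 1642 nmi

1642 nmi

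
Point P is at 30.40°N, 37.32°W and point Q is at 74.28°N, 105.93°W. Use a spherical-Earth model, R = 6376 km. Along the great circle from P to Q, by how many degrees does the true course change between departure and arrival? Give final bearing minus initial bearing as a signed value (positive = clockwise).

-60.4°

Initial bearing θ₁ = atan2(sin Δλ cos φ₂, cos φ₁ sin φ₂ − sin φ₁ cos φ₂ cos Δλ) = 342.08°
Final bearing θ₂ = (initial bearing from the destination back to the start) + 180° = 281.66°
Δθ = θ₂ − θ₁ = -60.4°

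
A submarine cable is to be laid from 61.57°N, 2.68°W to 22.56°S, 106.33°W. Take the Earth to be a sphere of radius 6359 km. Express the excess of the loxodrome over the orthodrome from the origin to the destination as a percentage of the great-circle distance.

Great circle: σ = 2.0277 rad → d_gc = Rσ = 12893.9 km
Rhumb: Δφ = -1.4683, Δλ = -1.8090, Δψ = -1.7774, q = Δφ/Δψ = 0.8261 → d_rh = R√(Δφ²+q²Δλ²) = 13322.7 km
Excess = (13322.7 − 12893.9) / 12893.9 = 428.8 / 12893.9 = 3.33% ≈ 3.3%

3.3%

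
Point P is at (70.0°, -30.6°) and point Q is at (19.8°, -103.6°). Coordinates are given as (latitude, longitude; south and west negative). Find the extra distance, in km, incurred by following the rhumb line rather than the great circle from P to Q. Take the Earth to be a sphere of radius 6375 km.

Great circle: cos σ = sin φ₁ sin φ₂ + cos φ₁ cos φ₂ cos Δλ,  σ = 1.1457 rad → d_gc = 7303.9 km
Rhumb line: Δψ = -1.3827, q = Δφ/Δψ = 0.6336, d_rh = R√(Δφ²+q²Δλ²) = 7595.1 km
Excess = 7595.1 − 7303.9 = 291.2 ≈ 291 km

291 km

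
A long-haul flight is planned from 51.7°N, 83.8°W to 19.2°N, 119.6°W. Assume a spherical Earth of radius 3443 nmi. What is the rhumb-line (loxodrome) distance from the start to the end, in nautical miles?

2592 nmi

Δψ = ln[tan(π/4+φ₂/2)/tan(π/4+φ₁/2)] = -0.7161;  Δφ = -0.5672 rad,  Δλ = -0.6248 rad
q = Δφ/Δψ = 0.7921
d = R·√(Δφ² + q²Δλ²) = 3443·0.75279 = 2592 nmi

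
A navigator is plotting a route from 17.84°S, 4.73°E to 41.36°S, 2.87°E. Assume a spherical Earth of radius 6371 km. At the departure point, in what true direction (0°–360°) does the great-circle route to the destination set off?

183.5°

N = sin Δλ·cos φ₂ = -0.0244;  D = cos φ₁ sin φ₂ − sin φ₁ cos φ₂ cos Δλ = -0.3992
initial course = atan2(N, D) = 183.49°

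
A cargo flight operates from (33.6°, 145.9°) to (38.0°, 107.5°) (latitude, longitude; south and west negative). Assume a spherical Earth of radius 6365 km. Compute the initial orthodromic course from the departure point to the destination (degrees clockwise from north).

N = sin Δλ·cos φ₂ = -0.4895;  D = cos φ₁ sin φ₂ − sin φ₁ cos φ₂ cos Δλ = +0.1710
initial course = atan2(N, D) = 289.26°

289.3°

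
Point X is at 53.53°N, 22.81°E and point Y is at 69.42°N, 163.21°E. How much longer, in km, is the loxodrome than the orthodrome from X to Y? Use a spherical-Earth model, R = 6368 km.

1504 km

Great circle: cos σ = sin φ₁ sin φ₂ + cos φ₁ cos φ₂ cos Δλ,  σ = 0.9374 rad → d_gc = 5969.6 km
Rhumb line: Δψ = +0.5959, q = Δφ/Δψ = 0.4654, d_rh = R√(Δφ²+q²Δλ²) = 7473.7 km
Excess = 7473.7 − 5969.6 = 1504.1 ≈ 1504 km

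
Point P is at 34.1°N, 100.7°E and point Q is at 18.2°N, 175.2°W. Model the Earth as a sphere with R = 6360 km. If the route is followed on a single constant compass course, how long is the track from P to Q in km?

Δψ = ln[tan(π/4+φ₂/2)/tan(π/4+φ₁/2)] = -0.3106;  Δφ = -0.2775 rad,  Δλ = +1.4678 rad
q = Δφ/Δψ = 0.8934
d = R·√(Δφ² + q²Δλ²) = 6360·1.34033 = 8525 km

8525 km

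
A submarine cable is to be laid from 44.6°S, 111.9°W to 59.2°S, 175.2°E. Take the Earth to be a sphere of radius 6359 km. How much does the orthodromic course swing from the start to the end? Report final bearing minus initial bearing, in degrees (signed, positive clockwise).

+60.7°

Initial bearing θ₁ = atan2(sin Δλ cos φ₂, cos φ₁ sin φ₂ − sin φ₁ cos φ₂ cos Δλ) = 224.05°
Final bearing θ₂ = (initial bearing from the destination back to the start) + 180° = 284.79°
Δθ = θ₂ − θ₁ = +60.7°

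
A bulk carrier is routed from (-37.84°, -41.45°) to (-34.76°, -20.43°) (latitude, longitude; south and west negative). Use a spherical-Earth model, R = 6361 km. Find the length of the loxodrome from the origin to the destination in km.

1911 km

Δψ = ln[tan(π/4+φ₂/2)/tan(π/4+φ₁/2)] = +0.0667;  Δφ = +0.0538 rad,  Δλ = +0.3669 rad
q = Δφ/Δψ = 0.8057
d = R·√(Δφ² + q²Δλ²) = 6361·0.30044 = 1911 km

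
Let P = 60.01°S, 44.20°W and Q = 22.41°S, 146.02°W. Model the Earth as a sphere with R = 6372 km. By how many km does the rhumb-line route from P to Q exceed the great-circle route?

Great circle: cos σ = sin φ₁ sin φ₂ + cos φ₁ cos φ₂ cos Δλ,  σ = 1.3330 rad → d_gc = 8494.1 km
Rhumb line: Δψ = +0.9158, q = Δφ/Δψ = 0.7166, d_rh = R√(Δφ²+q²Δλ²) = 9128.3 km
Excess = 9128.3 − 8494.1 = 634.2 ≈ 634 km

634 km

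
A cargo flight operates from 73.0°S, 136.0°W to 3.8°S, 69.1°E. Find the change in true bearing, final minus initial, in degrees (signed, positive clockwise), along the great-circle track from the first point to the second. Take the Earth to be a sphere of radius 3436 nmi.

+147.1°

Initial bearing θ₁ = atan2(sin Δλ cos φ₂, cos φ₁ sin φ₂ − sin φ₁ cos φ₂ cos Δλ) = 205.60°
Final bearing θ₂ = (initial bearing from the destination back to the start) + 180° = 352.73°
Δθ = θ₂ − θ₁ = +147.1°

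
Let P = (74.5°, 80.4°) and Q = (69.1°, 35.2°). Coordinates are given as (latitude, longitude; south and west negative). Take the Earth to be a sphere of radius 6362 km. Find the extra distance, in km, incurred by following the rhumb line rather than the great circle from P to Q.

39 km

Great circle: cos σ = sin φ₁ sin φ₂ + cos φ₁ cos φ₂ cos Δλ,  σ = 0.2560 rad → d_gc = 1628.8 km
Rhumb line: Δψ = -0.3040, q = Δφ/Δψ = 0.3101, d_rh = R√(Δφ²+q²Δλ²) = 1667.7 km
Excess = 1667.7 − 1628.8 = 38.9 ≈ 39 km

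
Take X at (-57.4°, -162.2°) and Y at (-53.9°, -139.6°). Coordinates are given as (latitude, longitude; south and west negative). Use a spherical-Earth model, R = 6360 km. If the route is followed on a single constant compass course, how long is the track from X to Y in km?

1467 km

Δψ = ln[tan(π/4+φ₂/2)/tan(π/4+φ₁/2)] = +0.1084;  Δφ = +0.0611 rad,  Δλ = +0.3944 rad
q = Δφ/Δψ = 0.5638
d = R·√(Δφ² + q²Δλ²) = 6360·0.23062 = 1467 km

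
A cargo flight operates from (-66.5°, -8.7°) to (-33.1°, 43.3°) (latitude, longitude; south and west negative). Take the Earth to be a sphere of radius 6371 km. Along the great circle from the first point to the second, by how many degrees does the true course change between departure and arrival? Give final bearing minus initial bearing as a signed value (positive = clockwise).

Initial bearing θ₁ = atan2(sin Δλ cos φ₂, cos φ₁ sin φ₂ − sin φ₁ cos φ₂ cos Δλ) = 68.86°
Final bearing θ₂ = (initial bearing from the destination back to the start) + 180° = 26.36°
Δθ = θ₂ − θ₁ = -42.5°

-42.5°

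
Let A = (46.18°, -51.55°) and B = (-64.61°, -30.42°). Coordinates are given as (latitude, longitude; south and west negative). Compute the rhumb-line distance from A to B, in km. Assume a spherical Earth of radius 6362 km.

Rhumb course C = atan2(Δλ, Δψ) with Δψ = ln[tan(π/4+φ₂/2)/tan(π/4+φ₁/2)] = -2.4013, Δλ = +0.3688 → C = 171.27°
d = R·|Δφ| / |cos C| = 6362·1.93365 / 0.98841 = 12446 km

12446 km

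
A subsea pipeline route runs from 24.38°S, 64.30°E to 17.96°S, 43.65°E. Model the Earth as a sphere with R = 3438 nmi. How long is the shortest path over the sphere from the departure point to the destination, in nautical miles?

1216 nmi

cos σ = sin φ₁ sin φ₂ + cos φ₁ cos φ₂ cos Δλ
      = sin(-24.38°)sin(-17.96°) + cos(-24.38°)cos(-17.96°)cos(-20.65°) = 0.9381
σ = 20.271° → d = Rσ = 3438·0.35380 = 1216 nmi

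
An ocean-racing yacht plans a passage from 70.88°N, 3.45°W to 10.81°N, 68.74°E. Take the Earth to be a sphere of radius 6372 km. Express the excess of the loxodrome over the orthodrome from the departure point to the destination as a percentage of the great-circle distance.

Great circle: σ = 1.2916 rad → d_gc = Rσ = 8229.9 km
Rhumb: Δφ = -1.0484, Δλ = +1.2600, Δψ = -1.5915, q = Δφ/Δψ = 0.6588 → d_rh = R√(Δφ²+q²Δλ²) = 8520.6 km
Excess = (8520.6 − 8229.9) / 8229.9 = 290.7 / 8229.9 = 3.53% ≈ 3.5%

3.5%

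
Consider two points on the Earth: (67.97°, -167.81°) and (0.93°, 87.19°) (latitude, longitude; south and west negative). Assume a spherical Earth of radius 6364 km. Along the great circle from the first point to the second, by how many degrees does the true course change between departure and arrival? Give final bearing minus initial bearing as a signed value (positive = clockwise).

At departure: θ₁ = atan2(sin Δλ cos φ₂, cos φ₁ sin φ₂ − sin φ₁ cos φ₂ cos Δλ) = 284.29°
At arrival: θ₂ = atan2(sin Δλ cos φ₁, −cos φ₂ sin φ₁ + sin φ₂ cos φ₁ cos Δλ) = 201.32°
Δθ = θ₂ − θ₁ = -83.0°

-83.0°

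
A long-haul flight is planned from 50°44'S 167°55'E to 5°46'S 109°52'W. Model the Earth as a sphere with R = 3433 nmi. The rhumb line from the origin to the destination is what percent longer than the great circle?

Great circle: σ = 1.4070 rad → d_gc = Rσ = 4830.2 nmi
Rhumb: Δφ = +0.7848, Δλ = +1.4350, Δψ = +0.9299, q = Δφ/Δψ = 0.8440 → d_rh = R√(Δφ²+q²Δλ²) = 4954.1 nmi
Excess = (4954.1 − 4830.2) / 4830.2 = 123.9 / 4830.2 = 2.57% ≈ 2.6%

2.6%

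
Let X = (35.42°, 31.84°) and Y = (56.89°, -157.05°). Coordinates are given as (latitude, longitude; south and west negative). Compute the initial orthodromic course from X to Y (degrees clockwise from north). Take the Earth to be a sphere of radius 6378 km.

4.8°

θ = atan2( sin Δλ·cos φ₂ ,  cos φ₁ sin φ₂ − sin φ₁ cos φ₂ cos Δλ )
  = atan2(+0.0844, +0.9954) = 4.85°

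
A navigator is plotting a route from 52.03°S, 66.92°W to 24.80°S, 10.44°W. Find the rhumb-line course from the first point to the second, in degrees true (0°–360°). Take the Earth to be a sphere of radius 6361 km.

57.8°

Meridional parts: M(φ₁)=-1.0670, M(φ₂)=-0.4470 → ΔM = +0.6200;  Δλ = +0.9858 rad
tan C = Δλ / ΔM = +1.5900 → C = 57.83°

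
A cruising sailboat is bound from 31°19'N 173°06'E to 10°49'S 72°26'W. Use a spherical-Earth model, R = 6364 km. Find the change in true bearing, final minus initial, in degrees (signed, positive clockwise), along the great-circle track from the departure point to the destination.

+33.0°

Initial bearing θ₁ = atan2(sin Δλ cos φ₂, cos φ₁ sin φ₂ − sin φ₁ cos φ₂ cos Δλ) = 86.73°
Final bearing θ₂ = (initial bearing from the destination back to the start) + 180° = 119.73°
Δθ = θ₂ − θ₁ = +33.0°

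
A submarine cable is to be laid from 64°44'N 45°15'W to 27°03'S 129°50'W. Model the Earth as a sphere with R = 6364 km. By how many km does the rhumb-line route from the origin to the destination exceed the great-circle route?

257 km

Great circle: cos σ = sin φ₁ sin φ₂ + cos φ₁ cos φ₂ cos Δλ,  σ = 1.9556 rad → d_gc = 12445.4 km
Rhumb line: Δψ = -1.9862, q = Δφ/Δψ = 0.8065, d_rh = R√(Δφ²+q²Δλ²) = 12702.2 km
Excess = 12702.2 − 12445.4 = 256.8 ≈ 257 km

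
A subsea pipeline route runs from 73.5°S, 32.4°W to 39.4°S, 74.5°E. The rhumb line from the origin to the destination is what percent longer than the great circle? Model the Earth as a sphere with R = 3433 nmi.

Great circle: σ = 0.9947 rad → d_gc = Rσ = 3414.7 nmi
Rhumb: Δφ = +0.5952, Δλ = +1.8658, Δψ = +1.1818, q = Δφ/Δψ = 0.5036 → d_rh = R√(Δφ²+q²Δλ²) = 3818.4 nmi
Excess = (3818.4 − 3414.7) / 3414.7 = 403.7 / 3414.7 = 11.82% ≈ 11.8%

11.8%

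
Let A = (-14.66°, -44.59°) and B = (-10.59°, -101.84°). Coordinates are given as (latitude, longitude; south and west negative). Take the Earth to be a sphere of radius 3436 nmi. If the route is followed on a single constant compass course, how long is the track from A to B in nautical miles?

3358 nmi

Δψ = ln[tan(π/4+φ₂/2)/tan(π/4+φ₁/2)] = +0.0728;  Δφ = +0.0710 rad,  Δλ = -0.9992 rad
q = Δφ/Δψ = 0.9756
d = R·√(Δφ² + q²Δλ²) = 3436·0.97740 = 3358 nmi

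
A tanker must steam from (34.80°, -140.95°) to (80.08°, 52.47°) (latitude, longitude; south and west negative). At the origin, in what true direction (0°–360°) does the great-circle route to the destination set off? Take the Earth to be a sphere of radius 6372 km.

θ = atan2( sin Δλ·cos φ₂ ,  cos φ₁ sin φ₂ − sin φ₁ cos φ₂ cos Δλ )
  = atan2(-0.0400, +0.9045) = 357.47°

357.5°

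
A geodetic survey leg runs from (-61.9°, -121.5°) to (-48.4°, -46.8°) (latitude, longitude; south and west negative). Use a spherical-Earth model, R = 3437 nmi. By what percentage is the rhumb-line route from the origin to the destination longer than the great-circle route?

Great circle: σ = 0.7345 rad → d_gc = Rσ = 2524.5 nmi
Rhumb: Δφ = +0.2356, Δλ = +1.3038, Δψ = +0.4173, q = Δφ/Δψ = 0.5646 → d_rh = R√(Δφ²+q²Δλ²) = 2656.4 nmi
Excess = (2656.4 − 2524.5) / 2524.5 = 131.9 / 2524.5 = 5.22% ≈ 5.2%

5.2%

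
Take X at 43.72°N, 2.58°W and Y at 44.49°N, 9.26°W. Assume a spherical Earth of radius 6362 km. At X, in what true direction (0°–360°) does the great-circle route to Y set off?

281.4°

N = sin Δλ·cos φ₂ = -0.0830;  D = cos φ₁ sin φ₂ − sin φ₁ cos φ₂ cos Δλ = +0.0168
initial course = atan2(N, D) = 281.44°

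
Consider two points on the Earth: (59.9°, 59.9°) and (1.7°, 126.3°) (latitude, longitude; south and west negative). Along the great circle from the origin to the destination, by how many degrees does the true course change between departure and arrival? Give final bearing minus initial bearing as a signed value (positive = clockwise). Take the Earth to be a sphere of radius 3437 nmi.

+42.0°

At departure: θ₁ = atan2(sin Δλ cos φ₂, cos φ₁ sin φ₂ − sin φ₁ cos φ₂ cos Δλ) = 109.89°
At arrival: θ₂ = atan2(sin Δλ cos φ₁, −cos φ₂ sin φ₁ + sin φ₂ cos φ₁ cos Δλ) = 151.85°
Δθ = θ₂ − θ₁ = +42.0°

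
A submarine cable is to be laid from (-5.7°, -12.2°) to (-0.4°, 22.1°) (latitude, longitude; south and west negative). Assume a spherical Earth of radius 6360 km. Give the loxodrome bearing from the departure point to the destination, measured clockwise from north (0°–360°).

Meridional parts: M(φ₁)=-0.0996, M(φ₂)=-0.0070 → ΔM = +0.0927;  Δλ = +0.5986 rad
tan C = Δλ / ΔM = +6.4602 → C = 81.20°

81.2°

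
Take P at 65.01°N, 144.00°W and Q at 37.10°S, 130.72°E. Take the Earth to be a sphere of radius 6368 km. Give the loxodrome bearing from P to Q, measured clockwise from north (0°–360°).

214.0°

Δψ = ln[tan(π/4+φ₂/2)/tan(π/4+φ₁/2)] = -2.2050
Δλ = -1.4884 rad (taken the short way round)
course = atan2(Δλ, Δψ) = 214.02°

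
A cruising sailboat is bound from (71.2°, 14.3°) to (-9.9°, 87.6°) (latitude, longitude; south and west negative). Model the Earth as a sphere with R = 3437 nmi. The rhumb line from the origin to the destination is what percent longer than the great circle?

2.7%

Great circle: σ = 1.6424 rad → d_gc = Rσ = 5644.9 nmi
Rhumb: Δφ = -1.4155, Δλ = +1.2793, Δψ = -1.9721, q = Δφ/Δψ = 0.7177 → d_rh = R√(Δφ²+q²Δλ²) = 5798.9 nmi
Excess = (5798.9 − 5644.9) / 5644.9 = 154.0 / 5644.9 = 2.73% ≈ 2.7%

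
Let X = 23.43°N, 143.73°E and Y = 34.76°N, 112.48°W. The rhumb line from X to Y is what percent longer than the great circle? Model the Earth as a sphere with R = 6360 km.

Great circle: σ = 1.5238 rad → d_gc = Rσ = 9691.1 km
Rhumb: Δφ = +0.1977, Δλ = +1.8115, Δψ = +0.2269, q = Δφ/Δψ = 0.8715 → d_rh = R√(Δφ²+q²Δλ²) = 10119.1 km
Excess = (10119.1 − 9691.1) / 9691.1 = 428.0 / 9691.1 = 4.42% ≈ 4.4%

4.4%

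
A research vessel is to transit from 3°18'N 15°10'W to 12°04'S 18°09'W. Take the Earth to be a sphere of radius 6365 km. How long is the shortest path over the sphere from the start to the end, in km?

Haversine: a = sin²(Δφ/2)+cos φ₁ cos φ₂ sin²(Δλ/2) = 0.01854;  σ = 2·atan2(√a,√(1−a))
σ = 15.650° → d = Rσ = 6365·0.27315 = 1739 km

1739 km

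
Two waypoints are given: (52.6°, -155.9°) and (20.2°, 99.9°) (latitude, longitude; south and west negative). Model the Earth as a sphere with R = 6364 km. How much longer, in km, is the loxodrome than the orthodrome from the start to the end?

601 km

Great circle: cos σ = sin φ₁ sin φ₂ + cos φ₁ cos φ₂ cos Δλ,  σ = 1.4359 rad → d_gc = 9138.1 km
Rhumb line: Δψ = -0.7232, q = Δφ/Δψ = 0.7819, d_rh = R√(Δφ²+q²Δλ²) = 9739.2 km
Excess = 9739.2 − 9138.1 = 601.1 ≈ 601 km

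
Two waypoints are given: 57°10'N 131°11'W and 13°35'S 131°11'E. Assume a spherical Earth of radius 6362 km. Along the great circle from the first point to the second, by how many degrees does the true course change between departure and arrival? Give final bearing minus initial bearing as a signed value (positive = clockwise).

-55.0°

At departure: θ₁ = atan2(sin Δλ cos φ₂, cos φ₁ sin φ₂ − sin φ₁ cos φ₂ cos Δλ) = 268.88°
At arrival: θ₂ = atan2(sin Δλ cos φ₁, −cos φ₂ sin φ₁ + sin φ₂ cos φ₁ cos Δλ) = 213.90°
Δθ = θ₂ − θ₁ = -55.0°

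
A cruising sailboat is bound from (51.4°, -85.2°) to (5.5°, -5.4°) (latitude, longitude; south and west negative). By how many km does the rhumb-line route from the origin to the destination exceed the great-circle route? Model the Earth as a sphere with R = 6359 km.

Great circle: cos σ = sin φ₁ sin φ₂ + cos φ₁ cos φ₂ cos Δλ,  σ = 1.3849 rad → d_gc = 8806.3 km
Rhumb line: Δψ = -0.9531, q = Δφ/Δψ = 0.8405, d_rh = R√(Δφ²+q²Δλ²) = 9020.3 km
Excess = 9020.3 − 8806.3 = 214.0 ≈ 214 km

214 km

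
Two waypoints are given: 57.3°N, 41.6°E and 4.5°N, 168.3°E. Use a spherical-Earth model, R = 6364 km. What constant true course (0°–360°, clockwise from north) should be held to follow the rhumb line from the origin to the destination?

Meridional parts: M(φ₁)=+1.2263, M(φ₂)=+0.0786 → ΔM = -1.1477;  Δλ = +2.2113 rad
tan C = Δλ / ΔM = -1.9267 → C = 117.43°

117.4°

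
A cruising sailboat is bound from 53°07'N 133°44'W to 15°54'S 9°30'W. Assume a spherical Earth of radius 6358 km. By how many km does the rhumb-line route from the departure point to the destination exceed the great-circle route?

625 km

Great circle: cos σ = sin φ₁ sin φ₂ + cos φ₁ cos φ₂ cos Δλ,  σ = 2.1458 rad → d_gc = 13643.13 km
Rhumb line: Δψ = -1.3794, q = Δφ/Δψ = 0.8733, d_rh = R√(Δφ²+q²Δλ²) = 14268.56 km
Excess = 14268.56 − 13643.13 = 625.43 ≈ 625 km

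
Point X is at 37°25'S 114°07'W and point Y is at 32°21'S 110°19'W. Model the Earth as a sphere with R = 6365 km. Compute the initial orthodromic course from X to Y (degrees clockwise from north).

32.7°

θ = atan2( sin Δλ·cos φ₂ ,  cos φ₁ sin φ₂ − sin φ₁ cos φ₂ cos Δλ )
  = atan2(+0.0560, +0.0872) = 32.71°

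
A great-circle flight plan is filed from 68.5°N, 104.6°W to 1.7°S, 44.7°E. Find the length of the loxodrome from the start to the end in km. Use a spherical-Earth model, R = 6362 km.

Rhumb course C = atan2(Δλ, Δψ) with Δψ = ln[tan(π/4+φ₂/2)/tan(π/4+φ₁/2)] = -1.6912, Δλ = +2.6058 → C = 122.98°
d = R·|Δφ| / |cos C| = 6362·1.22522 / 0.54440 = 14318 km

14318 km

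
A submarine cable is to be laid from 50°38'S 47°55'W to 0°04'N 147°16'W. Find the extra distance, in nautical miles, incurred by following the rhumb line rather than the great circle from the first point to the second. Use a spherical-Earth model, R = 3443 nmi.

202 nmi

Great circle: cos σ = sin φ₁ sin φ₂ + cos φ₁ cos φ₂ cos Δλ,  σ = 1.6749 rad → d_gc = 5766.8 nmi
Rhumb line: Δψ = +1.0292, q = Δφ/Δψ = 0.8598, d_rh = R√(Δφ²+q²Δλ²) = 5969.2 nmi
Excess = 5969.2 − 5766.8 = 202.4 ≈ 202 nmi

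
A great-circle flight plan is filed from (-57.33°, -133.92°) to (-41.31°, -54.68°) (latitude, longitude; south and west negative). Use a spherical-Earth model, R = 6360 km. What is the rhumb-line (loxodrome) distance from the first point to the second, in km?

Δψ = ln[tan(π/4+φ₂/2)/tan(π/4+φ₁/2)] = +0.4342;  Δφ = +0.2796 rad,  Δλ = +1.3830 rad
q = Δφ/Δψ = 0.6439
d = R·√(Δφ² + q²Δλ²) = 6360·0.93334 = 5936 km

5936 km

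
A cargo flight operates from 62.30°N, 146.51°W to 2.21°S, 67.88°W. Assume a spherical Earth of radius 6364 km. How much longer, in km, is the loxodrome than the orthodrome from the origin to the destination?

271 km

Great circle: cos σ = sin φ₁ sin φ₂ + cos φ₁ cos φ₂ cos Δλ,  σ = 1.5133 rad → d_gc = 9630.9 km
Rhumb line: Δψ = -1.4388, q = Δφ/Δψ = 0.7825, d_rh = R√(Δφ²+q²Δλ²) = 9902.1 km
Excess = 9902.1 − 9630.9 = 271.2 ≈ 271 km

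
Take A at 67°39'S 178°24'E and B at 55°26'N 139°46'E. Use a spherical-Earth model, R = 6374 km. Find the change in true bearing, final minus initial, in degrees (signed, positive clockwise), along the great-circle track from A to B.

+9.0°

At departure: θ₁ = atan2(sin Δλ cos φ₂, cos φ₁ sin φ₂ − sin φ₁ cos φ₂ cos Δλ) = 333.90°
At arrival: θ₂ = atan2(sin Δλ cos φ₁, −cos φ₂ sin φ₁ + sin φ₂ cos φ₁ cos Δλ) = 342.85°
Δθ = θ₂ − θ₁ = +9.0°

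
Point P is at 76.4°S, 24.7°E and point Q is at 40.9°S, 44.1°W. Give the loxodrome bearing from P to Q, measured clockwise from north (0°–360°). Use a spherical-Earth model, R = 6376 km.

318.2°

Meridional parts: M(φ₁)=-2.1266, M(φ₂)=-0.7836 → ΔM = +1.3430;  Δλ = -1.2008 rad
tan C = Δλ / ΔM = -0.8941 → C = 318.20°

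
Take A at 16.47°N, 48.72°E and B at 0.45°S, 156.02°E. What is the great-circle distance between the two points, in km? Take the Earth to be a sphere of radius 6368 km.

11859 km

Haversine: a = sin²(Δφ/2)+cos φ₁ cos φ₂ sin²(Δλ/2) = 0.64370;  σ = 2·atan2(√a,√(1−a))
σ = 106.702° → d = Rσ = 6368·1.86230 = 11859 km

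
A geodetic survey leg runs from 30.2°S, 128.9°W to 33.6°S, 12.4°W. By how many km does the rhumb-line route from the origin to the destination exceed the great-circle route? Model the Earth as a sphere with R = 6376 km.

721 km

Great circle: cos σ = sin φ₁ sin φ₂ + cos φ₁ cos φ₂ cos Δλ,  σ = 1.6136 rad → d_gc = 10288.6 km
Rhumb line: Δψ = -0.0699, q = Δφ/Δψ = 0.8488, d_rh = R√(Δφ²+q²Δλ²) = 11010.0 km
Excess = 11010.0 − 10288.6 = 721.4 ≈ 721 km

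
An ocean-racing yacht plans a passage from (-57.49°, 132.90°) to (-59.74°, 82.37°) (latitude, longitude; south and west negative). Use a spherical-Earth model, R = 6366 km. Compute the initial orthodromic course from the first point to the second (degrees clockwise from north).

θ = atan2( sin Δλ·cos φ₂ ,  cos φ₁ sin φ₂ − sin φ₁ cos φ₂ cos Δλ )
  = atan2(-0.3890, -0.1941) = 243.48°

243.5°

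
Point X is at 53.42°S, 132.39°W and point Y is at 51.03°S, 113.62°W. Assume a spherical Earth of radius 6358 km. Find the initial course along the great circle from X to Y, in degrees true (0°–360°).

85.8°

N = sin Δλ·cos φ₂ = +0.2024;  D = cos φ₁ sin φ₂ − sin φ₁ cos φ₂ cos Δλ = +0.0148
initial course = atan2(N, D) = 85.81°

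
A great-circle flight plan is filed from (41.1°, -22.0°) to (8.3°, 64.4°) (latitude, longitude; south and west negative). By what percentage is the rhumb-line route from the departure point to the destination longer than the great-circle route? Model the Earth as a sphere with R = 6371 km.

2.2%

Great circle: σ = 1.4286 rad → d_gc = Rσ = 9101.6 km
Rhumb: Δφ = -0.5725, Δλ = +1.5080, Δψ = -0.6428, q = Δφ/Δψ = 0.8906 → d_rh = R√(Δφ²+q²Δλ²) = 9300.9 km
Excess = (9300.9 − 9101.6) / 9101.6 = 199.3 / 9101.6 = 2.19% ≈ 2.2%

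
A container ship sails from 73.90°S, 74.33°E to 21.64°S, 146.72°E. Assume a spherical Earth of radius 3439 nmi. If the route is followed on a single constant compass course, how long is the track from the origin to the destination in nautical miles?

4027 nmi

Rhumb course C = atan2(Δλ, Δψ) with Δψ = ln[tan(π/4+φ₂/2)/tan(π/4+φ₁/2)] = +1.5689, Δλ = +1.2634 → C = 38.84°
d = R·|Δφ| / |cos C| = 3439·0.91211 / 0.77886 = 4027 nmi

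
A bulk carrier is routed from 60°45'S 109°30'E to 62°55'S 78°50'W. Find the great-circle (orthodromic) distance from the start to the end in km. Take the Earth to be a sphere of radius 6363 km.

6238 km

Haversine: a = sin²(Δφ/2)+cos φ₁ cos φ₂ sin²(Δλ/2) = 0.22165;  σ = 2·atan2(√a,√(1−a))
σ = 56.171° → d = Rσ = 6363·0.98038 = 6238 km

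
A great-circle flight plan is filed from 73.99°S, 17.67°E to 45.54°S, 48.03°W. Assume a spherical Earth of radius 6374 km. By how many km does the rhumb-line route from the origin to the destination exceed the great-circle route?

192 km

Great circle: cos σ = sin φ₁ sin φ₂ + cos φ₁ cos φ₂ cos Δλ,  σ = 0.6989 rad → d_gc = 4454.8 km
Rhumb line: Δψ = +1.0669, q = Δφ/Δψ = 0.4654, d_rh = R√(Δφ²+q²Δλ²) = 4646.4 km
Excess = 4646.4 − 4454.8 = 191.6 ≈ 192 km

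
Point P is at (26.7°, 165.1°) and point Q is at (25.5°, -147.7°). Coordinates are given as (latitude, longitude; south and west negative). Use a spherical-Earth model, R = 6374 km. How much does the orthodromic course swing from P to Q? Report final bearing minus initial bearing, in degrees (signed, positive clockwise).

At departure: θ₁ = atan2(sin Δλ cos φ₂, cos φ₁ sin φ₂ − sin φ₁ cos φ₂ cos Δλ) = 80.65°
At arrival: θ₂ = atan2(sin Δλ cos φ₁, −cos φ₂ sin φ₁ + sin φ₂ cos φ₁ cos Δλ) = 102.41°
Δθ = θ₂ − θ₁ = +21.8°

+21.8°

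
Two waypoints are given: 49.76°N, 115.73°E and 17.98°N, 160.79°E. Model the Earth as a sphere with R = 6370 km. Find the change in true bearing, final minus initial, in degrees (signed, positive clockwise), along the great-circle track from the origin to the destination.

Initial bearing θ₁ = atan2(sin Δλ cos φ₂, cos φ₁ sin φ₂ − sin φ₁ cos φ₂ cos Δλ) = 114.97°
Final bearing θ₂ = (initial bearing from the destination back to the start) + 180° = 142.00°
Δθ = θ₂ − θ₁ = +27.0°

+27.0°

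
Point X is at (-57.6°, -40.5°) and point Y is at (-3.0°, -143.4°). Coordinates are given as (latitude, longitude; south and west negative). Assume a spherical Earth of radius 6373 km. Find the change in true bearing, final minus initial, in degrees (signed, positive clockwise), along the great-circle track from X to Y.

+70.9°

At departure: θ₁ = atan2(sin Δλ cos φ₂, cos φ₁ sin φ₂ − sin φ₁ cos φ₂ cos Δλ) = 257.47°
At arrival: θ₂ = atan2(sin Δλ cos φ₁, −cos φ₂ sin φ₁ + sin φ₂ cos φ₁ cos Δλ) = 328.41°
Δθ = θ₂ − θ₁ = +70.9°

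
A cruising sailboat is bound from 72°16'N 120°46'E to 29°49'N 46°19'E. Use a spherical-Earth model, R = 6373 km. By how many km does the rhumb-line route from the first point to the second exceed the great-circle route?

Great circle: cos σ = sin φ₁ sin φ₂ + cos φ₁ cos φ₂ cos Δλ,  σ = 0.9951 rad → d_gc = 6341.6 km
Rhumb line: Δψ = -1.3123, q = Δφ/Δψ = 0.5646, d_rh = R√(Δφ²+q²Δλ²) = 6644.8 km
Excess = 6644.8 − 6341.6 = 303.2 ≈ 303 km

303 km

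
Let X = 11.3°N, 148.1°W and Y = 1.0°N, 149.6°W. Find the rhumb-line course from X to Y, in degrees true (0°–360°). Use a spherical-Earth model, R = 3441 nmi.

Δψ = ln[tan(π/4+φ₂/2)/tan(π/4+φ₁/2)] = -0.1811
Δλ = -0.0262 rad (taken the short way round)
course = atan2(Δλ, Δψ) = 188.23°

188.2°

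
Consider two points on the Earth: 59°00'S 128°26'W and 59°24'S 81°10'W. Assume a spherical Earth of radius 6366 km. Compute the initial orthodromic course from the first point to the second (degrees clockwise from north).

θ = atan2( sin Δλ·cos φ₂ ,  cos φ₁ sin φ₂ − sin φ₁ cos φ₂ cos Δλ )
  = atan2(+0.3739, -0.1472) = 111.49°

111.5°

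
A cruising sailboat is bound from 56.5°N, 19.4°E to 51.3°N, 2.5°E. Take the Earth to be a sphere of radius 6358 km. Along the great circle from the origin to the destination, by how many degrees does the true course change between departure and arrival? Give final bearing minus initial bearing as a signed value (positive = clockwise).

-13.7°

At departure: θ₁ = atan2(sin Δλ cos φ₂, cos φ₁ sin φ₂ − sin φ₁ cos φ₂ cos Δλ) = 249.46°
At arrival: θ₂ = atan2(sin Δλ cos φ₁, −cos φ₂ sin φ₁ + sin φ₂ cos φ₁ cos Δλ) = 235.75°
Δθ = θ₂ − θ₁ = -13.7°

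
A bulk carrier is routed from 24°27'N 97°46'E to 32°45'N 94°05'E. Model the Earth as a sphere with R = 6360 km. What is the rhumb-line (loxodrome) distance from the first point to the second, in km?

989 km

Δψ = ln[tan(π/4+φ₂/2)/tan(π/4+φ₁/2)] = +0.1652;  Δφ = +0.1449 rad,  Δλ = -0.0643 rad
q = Δφ/Δψ = 0.8768
d = R·√(Δφ² + q²Δλ²) = 6360·0.15544 = 989 km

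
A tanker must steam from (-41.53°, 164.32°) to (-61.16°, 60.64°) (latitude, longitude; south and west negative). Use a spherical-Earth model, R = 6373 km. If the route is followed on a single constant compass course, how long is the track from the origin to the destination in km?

Δψ = ln[tan(π/4+φ₂/2)/tan(π/4+φ₁/2)] = -0.5600;  Δφ = -0.3426 rad,  Δλ = -1.8096 rad
q = Δφ/Δψ = 0.6118
d = R·√(Δφ² + q²Δλ²) = 6373·1.15887 = 7385 km

7385 km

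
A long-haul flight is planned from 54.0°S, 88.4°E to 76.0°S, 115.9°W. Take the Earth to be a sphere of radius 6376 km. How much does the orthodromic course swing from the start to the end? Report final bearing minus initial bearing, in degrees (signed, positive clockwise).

-153.7°

Initial bearing θ₁ = atan2(sin Δλ cos φ₂, cos φ₁ sin φ₂ − sin φ₁ cos φ₂ cos Δλ) = 172.43°
Final bearing θ₂ = (initial bearing from the destination back to the start) + 180° = 18.68°
Δθ = θ₂ − θ₁ = -153.7°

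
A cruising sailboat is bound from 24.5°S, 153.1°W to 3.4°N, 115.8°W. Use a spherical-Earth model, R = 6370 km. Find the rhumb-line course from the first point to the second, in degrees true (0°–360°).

52.4°

Meridional parts: M(φ₁)=-0.4413, M(φ₂)=+0.0594 → ΔM = +0.5006;  Δλ = +0.6510 rad
tan C = Δλ / ΔM = +1.3003 → C = 52.44°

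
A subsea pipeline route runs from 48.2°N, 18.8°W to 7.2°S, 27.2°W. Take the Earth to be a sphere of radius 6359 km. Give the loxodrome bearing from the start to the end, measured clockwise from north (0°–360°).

187.7°

Meridional parts: M(φ₁)=+0.9627, M(φ₂)=-0.1260 → ΔM = -1.0887;  Δλ = -0.1466 rad
tan C = Δλ / ΔM = +0.1347 → C = 187.67°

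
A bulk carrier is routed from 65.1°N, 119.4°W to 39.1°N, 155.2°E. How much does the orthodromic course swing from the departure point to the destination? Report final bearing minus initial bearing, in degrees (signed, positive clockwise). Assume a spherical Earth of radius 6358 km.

Initial bearing θ₁ = atan2(sin Δλ cos φ₂, cos φ₁ sin φ₂ − sin φ₁ cos φ₂ cos Δλ) = 285.13°
Final bearing θ₂ = (initial bearing from the destination back to the start) + 180° = 211.58°
Δθ = θ₂ − θ₁ = -73.5°

-73.5°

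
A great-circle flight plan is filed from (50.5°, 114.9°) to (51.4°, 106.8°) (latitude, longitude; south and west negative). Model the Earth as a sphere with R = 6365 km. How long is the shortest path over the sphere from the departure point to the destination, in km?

575 km

Haversine: a = sin²(Δφ/2)+cos φ₁ cos φ₂ sin²(Δλ/2) = 0.00204;  σ = 2·atan2(√a,√(1−a))
σ = 5.179° → d = Rσ = 6365·0.09039 = 575 km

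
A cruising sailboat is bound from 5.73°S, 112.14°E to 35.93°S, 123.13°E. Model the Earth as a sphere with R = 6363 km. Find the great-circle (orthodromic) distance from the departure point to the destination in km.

3536 km

cos σ = sin φ₁ sin φ₂ + cos φ₁ cos φ₂ cos Δλ
      = sin(-5.73°)sin(-35.93°) + cos(-5.73°)cos(-35.93°)cos(10.99°) = 0.8495
σ = 31.843° → d = Rσ = 6363·0.55576 = 3536 km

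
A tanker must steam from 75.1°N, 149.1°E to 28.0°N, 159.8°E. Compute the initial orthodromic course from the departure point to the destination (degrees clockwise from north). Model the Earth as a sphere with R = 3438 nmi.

θ = atan2( sin Δλ·cos φ₂ ,  cos φ₁ sin φ₂ − sin φ₁ cos φ₂ cos Δλ )
  = atan2(+0.1639, -0.7177) = 167.13°

167.1°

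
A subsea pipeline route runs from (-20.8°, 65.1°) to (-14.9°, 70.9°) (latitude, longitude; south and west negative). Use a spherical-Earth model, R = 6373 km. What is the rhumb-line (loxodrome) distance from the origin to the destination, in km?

899 km

Δψ = ln[tan(π/4+φ₂/2)/tan(π/4+φ₁/2)] = +0.1082;  Δφ = +0.1030 rad,  Δλ = +0.1012 rad
q = Δφ/Δψ = 0.9514
d = R·√(Δφ² + q²Δλ²) = 6373·0.14099 = 899 km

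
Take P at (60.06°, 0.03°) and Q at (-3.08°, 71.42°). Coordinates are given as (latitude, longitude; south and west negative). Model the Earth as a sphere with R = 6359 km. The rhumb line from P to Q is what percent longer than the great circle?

Great circle: σ = 1.4581 rad → d_gc = Rσ = 9271.9 km
Rhumb: Δφ = -1.1020, Δλ = +1.2460, Δψ = -1.3728, q = Δφ/Δψ = 0.8027 → d_rh = R√(Δφ²+q²Δλ²) = 9463.5 km
Excess = (9463.5 − 9271.9) / 9271.9 = 191.6 / 9271.9 = 2.07% ≈ 2.1%

2.1%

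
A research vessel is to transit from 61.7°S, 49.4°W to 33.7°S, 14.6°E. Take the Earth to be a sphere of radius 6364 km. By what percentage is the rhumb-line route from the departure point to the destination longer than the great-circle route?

Great circle: σ = 0.8481 rad → d_gc = Rσ = 5397.1 km
Rhumb: Δφ = +0.4887, Δλ = +1.1170, Δψ = +0.7525, q = Δφ/Δψ = 0.6494 → d_rh = R√(Δφ²+q²Δλ²) = 5566.2 km
Excess = (5566.2 − 5397.1) / 5397.1 = 169.1 / 5397.1 = 3.13% ≈ 3.1%

3.1%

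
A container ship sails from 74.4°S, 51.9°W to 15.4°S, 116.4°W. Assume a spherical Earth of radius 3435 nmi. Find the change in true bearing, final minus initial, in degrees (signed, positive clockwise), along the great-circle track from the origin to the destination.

At departure: θ₁ = atan2(sin Δλ cos φ₂, cos φ₁ sin φ₂ − sin φ₁ cos φ₂ cos Δλ) = 290.67°
At arrival: θ₂ = atan2(sin Δλ cos φ₁, −cos φ₂ sin φ₁ + sin φ₂ cos φ₁ cos Δλ) = 344.87°
Δθ = θ₂ − θ₁ = +54.2°

+54.2°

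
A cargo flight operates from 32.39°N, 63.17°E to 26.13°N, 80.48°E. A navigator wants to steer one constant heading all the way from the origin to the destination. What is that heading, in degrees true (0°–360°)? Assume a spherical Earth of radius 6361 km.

112.5°

Δψ = ln[tan(π/4+φ₂/2)/tan(π/4+φ₁/2)] = -0.1253
Δλ = +0.3021 rad (taken the short way round)
course = atan2(Δλ, Δψ) = 112.53°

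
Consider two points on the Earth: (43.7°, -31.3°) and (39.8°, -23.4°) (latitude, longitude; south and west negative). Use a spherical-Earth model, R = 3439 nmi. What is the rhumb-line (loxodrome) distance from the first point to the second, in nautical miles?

424 nmi

Δψ = ln[tan(π/4+φ₂/2)/tan(π/4+φ₁/2)] = -0.0913;  Δφ = -0.0681 rad,  Δλ = +0.1379 rad
q = Δφ/Δψ = 0.7457
d = R·√(Δφ² + q²Δλ²) = 3439·0.12331 = 424 nmi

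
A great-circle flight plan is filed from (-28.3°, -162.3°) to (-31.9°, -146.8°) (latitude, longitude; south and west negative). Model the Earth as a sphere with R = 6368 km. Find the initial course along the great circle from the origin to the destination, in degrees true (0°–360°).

108.8°

N = sin Δλ·cos φ₂ = +0.2269;  D = cos φ₁ sin φ₂ − sin φ₁ cos φ₂ cos Δλ = -0.0774
initial course = atan2(N, D) = 108.84°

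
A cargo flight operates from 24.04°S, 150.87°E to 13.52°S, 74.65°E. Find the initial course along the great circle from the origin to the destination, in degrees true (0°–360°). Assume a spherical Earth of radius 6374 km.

N = sin Δλ·cos φ₂ = -0.9443;  D = cos φ₁ sin φ₂ − sin φ₁ cos φ₂ cos Δλ = -0.1192
initial course = atan2(N, D) = 262.81°

262.8°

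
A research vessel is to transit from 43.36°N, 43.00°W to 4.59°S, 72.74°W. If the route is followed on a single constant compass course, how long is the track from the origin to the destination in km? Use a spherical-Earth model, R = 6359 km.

6108 km

Rhumb course C = atan2(Δλ, Δψ) with Δψ = ln[tan(π/4+φ₂/2)/tan(π/4+φ₁/2)] = -0.9217, Δλ = -0.5191 → C = 209.39°
d = R·|Δφ| / |cos C| = 6359·0.83689 / 0.87132 = 6108 km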